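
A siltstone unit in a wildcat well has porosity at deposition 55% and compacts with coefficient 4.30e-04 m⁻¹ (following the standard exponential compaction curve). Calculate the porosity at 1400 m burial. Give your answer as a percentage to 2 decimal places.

30.12%

Working in km (1 km = 1000 m; k in km⁻¹ = k in m⁻¹ × 1000):
phi = phi₀·exp(−k·z) = 0.55 × exp(−0.43 × 1.4) = 0.55 × exp(−0.602)
  = 0.55 × 0.5477 = 0.3012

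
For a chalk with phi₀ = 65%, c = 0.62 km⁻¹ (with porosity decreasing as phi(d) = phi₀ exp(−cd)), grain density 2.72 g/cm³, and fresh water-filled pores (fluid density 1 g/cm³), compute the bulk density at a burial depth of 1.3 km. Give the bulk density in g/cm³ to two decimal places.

2.22 g/cm³

Porosity at depth: phi = 0.65·exp(−0.62×1.3) = 0.65×0.4466 = 0.2903
Bulk density: ρ_b = (1−phi)ρ_g + phi·ρ_f = 0.7097×2.72 + 0.2903×1
       = 1.930 + 0.290 = 2.221 g/cm³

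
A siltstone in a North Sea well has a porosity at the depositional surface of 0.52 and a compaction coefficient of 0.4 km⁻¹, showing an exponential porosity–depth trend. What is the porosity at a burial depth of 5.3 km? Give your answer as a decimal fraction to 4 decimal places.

phi = phi₀·exp(−c·Z) = 0.52 × exp(−0.4 × 5.3) = 0.52 × exp(−2.12)
  = 0.52 × 0.1200 = 0.0624

0.0624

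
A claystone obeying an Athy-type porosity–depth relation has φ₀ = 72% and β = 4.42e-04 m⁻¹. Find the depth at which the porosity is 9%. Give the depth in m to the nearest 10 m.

Working in km (1 km = 1000 m; β in km⁻¹ = β in m⁻¹ × 1000):
Invert Athy's law: d = ln(φ₀/φ) / β
d = ln(0.72/0.09) / 0.442 = ln(8) / 0.442 = 2.0794 / 0.442 = 4.705 km

4700 m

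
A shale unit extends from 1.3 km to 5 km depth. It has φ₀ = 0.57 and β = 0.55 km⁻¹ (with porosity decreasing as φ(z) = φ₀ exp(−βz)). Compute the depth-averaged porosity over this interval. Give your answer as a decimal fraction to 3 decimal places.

0.119

⟨φ⟩ = (1/(z₂−z₁)) ∫ φ₀ e^(−βz) dz = φ₀·(e^(−β·z₁) − e^(−β·z₂)) / (β·(z₂−z₁))
e^(−0.55×1.3) = 0.4892; e^(−0.55×5) = 0.0639
⟨φ⟩ = 0.57 × (0.4892 − 0.0639) / (0.55 × 3.7) = 0.57 × 0.2090 = 0.1191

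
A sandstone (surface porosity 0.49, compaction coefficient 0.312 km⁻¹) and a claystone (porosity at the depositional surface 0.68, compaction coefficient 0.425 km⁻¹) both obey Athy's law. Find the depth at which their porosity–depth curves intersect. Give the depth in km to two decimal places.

Set φ₀ₐ e^(−cₐz) = φ₀ᵦ e^(−cᵦz) ⇒ ln(φ₀ₐ/φ₀ᵦ) = (cₐ − cᵦ)·z
z = ln(0.49/0.68) / (0.312 − 0.425) = -0.3277 / -0.113 = 2.900 km

2.90 km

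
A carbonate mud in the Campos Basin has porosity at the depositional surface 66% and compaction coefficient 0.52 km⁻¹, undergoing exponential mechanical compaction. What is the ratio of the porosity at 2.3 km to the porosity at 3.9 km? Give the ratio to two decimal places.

2.30

φ(Z₁)/φ(Z₂) = e^(−k·Z₁)/e^(−k·Z₂) = e^{k(Z₂−Z₁)}
= exp(0.52 × 1.6) = exp(0.832) = 2.2979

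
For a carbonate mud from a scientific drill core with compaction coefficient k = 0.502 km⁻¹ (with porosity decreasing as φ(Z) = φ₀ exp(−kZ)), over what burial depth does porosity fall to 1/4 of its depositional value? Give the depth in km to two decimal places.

2.76 km

φ/φ₀ = 1/4 ⇒ exp(−k·Z) = 1/4 ⇒ Z = ln(4) / k
Z = 1.3863 / 0.502 = 2.762 km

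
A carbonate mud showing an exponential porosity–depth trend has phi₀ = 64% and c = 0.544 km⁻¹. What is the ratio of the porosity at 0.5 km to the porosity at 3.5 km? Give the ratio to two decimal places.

5.11

phi(Z₁)/phi(Z₂) = e^(−c·Z₁)/e^(−c·Z₂) = e^{c(Z₂−Z₁)}
= exp(0.544 × 3) = exp(1.632) = 5.1141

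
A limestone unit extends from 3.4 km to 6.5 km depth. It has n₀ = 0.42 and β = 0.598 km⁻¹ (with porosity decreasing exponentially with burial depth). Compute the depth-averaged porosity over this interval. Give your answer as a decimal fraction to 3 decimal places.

0.025

⟨n⟩ = (1/(z₂−z₁)) ∫ n₀ e^(−βz) dz = n₀·(e^(−β·z₁) − e^(−β·z₂)) / (β·(z₂−z₁))
e^(−0.598×3.4) = 0.1309; e^(−0.598×6.5) = 0.0205
⟨n⟩ = 0.42 × (0.1309 − 0.0205) / (0.598 × 3.1) = 0.42 × 0.0596 = 0.0250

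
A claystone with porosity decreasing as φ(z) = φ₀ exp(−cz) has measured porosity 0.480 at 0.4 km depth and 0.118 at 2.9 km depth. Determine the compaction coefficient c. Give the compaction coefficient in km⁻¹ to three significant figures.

Athy: φ(z) = φ₀ e^(−cz) ⇒ φ₁/φ₂ = e^{c(z₂−z₁)} ⇒ c = ln(φ₁/φ₂)/(z₂−z₁)
c = ln(0.48/0.118) / (2.9 − 0.4) = ln(4.068) / 2.5 = 1.4031 / 2.5 = 0.5612 km⁻¹

0.561 km⁻¹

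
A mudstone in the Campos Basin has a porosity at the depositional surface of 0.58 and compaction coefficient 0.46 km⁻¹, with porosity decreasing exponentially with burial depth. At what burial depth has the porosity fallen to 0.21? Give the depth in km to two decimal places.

Invert Athy's law: z = ln(phi₀/phi) / c
z = ln(0.58/0.21) / 0.46 = ln(2.762) / 0.46 = 1.0159 / 0.46 = 2.209 km

2.21 km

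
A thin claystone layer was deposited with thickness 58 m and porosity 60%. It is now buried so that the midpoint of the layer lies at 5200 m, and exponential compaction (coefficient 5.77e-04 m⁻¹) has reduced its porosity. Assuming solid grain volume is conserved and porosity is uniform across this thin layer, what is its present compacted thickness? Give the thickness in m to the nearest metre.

Working in km (1 km = 1000 m; k in km⁻¹ = k in m⁻¹ × 1000):
Porosity at 5.2 km: n = 0.6·exp(−0.577×5.2) = 0.0299
Solid-volume conservation: h(1−n) = h₀(1−n₀) ⇒ h = h₀·(1−n₀)/(1−n)
h = 0.058 × (1 − 0.6)/(1 − 0.0299) = 0.058 × 0.4123 = 0.0239 km

24 m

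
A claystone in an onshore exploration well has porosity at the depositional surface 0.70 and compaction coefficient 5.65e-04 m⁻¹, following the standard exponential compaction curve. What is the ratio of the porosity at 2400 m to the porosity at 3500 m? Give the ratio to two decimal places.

1.86

Working in km (1 km = 1000 m; k in km⁻¹ = k in m⁻¹ × 1000):
n(d₁)/n(d₂) = e^(−k·d₁)/e^(−k·d₂) = e^{k(d₂−d₁)}
= exp(0.565 × 1.1) = exp(0.6215) = 1.8617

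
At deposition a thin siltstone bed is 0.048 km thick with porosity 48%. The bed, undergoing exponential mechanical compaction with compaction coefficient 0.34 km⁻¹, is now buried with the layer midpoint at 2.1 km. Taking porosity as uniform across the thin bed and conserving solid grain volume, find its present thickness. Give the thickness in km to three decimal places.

Porosity at 2.1 km: phi = 0.48·exp(−0.34×2.1) = 0.2350
Solid-volume conservation: h(1−phi) = h₀(1−phi₀) ⇒ h = h₀·(1−phi₀)/(1−phi)
h = 0.048 × (1 − 0.48)/(1 − 0.2350) = 0.048 × 0.6798 = 0.0326 km

0.033 km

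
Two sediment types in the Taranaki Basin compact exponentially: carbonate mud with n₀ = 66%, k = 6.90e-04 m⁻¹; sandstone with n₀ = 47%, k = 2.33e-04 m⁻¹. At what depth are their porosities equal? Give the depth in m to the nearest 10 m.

Working in km (1 km = 1000 m; k in km⁻¹ = k in m⁻¹ × 1000):
Set n₀ₐ e^(−kₐZ) = n₀ᵦ e^(−kᵦZ) ⇒ ln(n₀ₐ/n₀ᵦ) = (kₐ − kᵦ)·Z
Z = ln(0.66/0.47) / (0.69 − 0.233) = 0.3395 / 0.457 = 0.743 km

740 m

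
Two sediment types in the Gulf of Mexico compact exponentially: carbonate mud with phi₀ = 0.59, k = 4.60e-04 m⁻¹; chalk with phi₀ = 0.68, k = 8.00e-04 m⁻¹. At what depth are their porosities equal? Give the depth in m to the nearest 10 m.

Working in km (1 km = 1000 m; k in km⁻¹ = k in m⁻¹ × 1000):
Set phi₀ₐ e^(−kₐz) = phi₀ᵦ e^(−kᵦz) ⇒ ln(phi₀ₐ/phi₀ᵦ) = (kₐ − kᵦ)·z
z = ln(0.59/0.68) / (0.46 − 0.8) = -0.1420 / -0.34 = 0.418 km

420 m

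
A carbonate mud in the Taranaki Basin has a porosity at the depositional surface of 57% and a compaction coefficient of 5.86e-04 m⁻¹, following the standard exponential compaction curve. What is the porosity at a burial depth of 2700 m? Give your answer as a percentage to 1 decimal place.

Working in km (1 km = 1000 m; k in km⁻¹ = k in m⁻¹ × 1000):
φ = φ₀·exp(−k·z) = 0.57 × exp(−0.586 × 2.7) = 0.57 × exp(−1.582)
  = 0.57 × 0.2055 = 0.1171

11.7%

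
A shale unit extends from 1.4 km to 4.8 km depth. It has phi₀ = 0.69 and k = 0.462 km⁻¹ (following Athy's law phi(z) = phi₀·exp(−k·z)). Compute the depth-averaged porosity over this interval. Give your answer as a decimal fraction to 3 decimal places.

⟨phi⟩ = (1/(z₂−z₁)) ∫ phi₀ e^(−kz) dz = phi₀·(e^(−k·z₁) − e^(−k·z₂)) / (k·(z₂−z₁))
e^(−0.462×1.4) = 0.5237; e^(−0.462×4.8) = 0.1089
⟨phi⟩ = 0.69 × (0.5237 − 0.1089) / (0.462 × 3.4) = 0.69 × 0.2641 = 0.1822

0.182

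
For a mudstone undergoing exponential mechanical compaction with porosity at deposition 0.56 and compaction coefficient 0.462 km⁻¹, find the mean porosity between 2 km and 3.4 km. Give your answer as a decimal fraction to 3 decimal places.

⟨φ⟩ = (1/(z₂−z₁)) ∫ φ₀ e^(−βz) dz = φ₀·(e^(−β·z₁) − e^(−β·z₂)) / (β·(z₂−z₁))
e^(−0.462×2) = 0.3969; e^(−0.462×3.4) = 0.2079
⟨φ⟩ = 0.56 × (0.3969 − 0.2079) / (0.462 × 1.4) = 0.56 × 0.2923 = 0.1637

0.164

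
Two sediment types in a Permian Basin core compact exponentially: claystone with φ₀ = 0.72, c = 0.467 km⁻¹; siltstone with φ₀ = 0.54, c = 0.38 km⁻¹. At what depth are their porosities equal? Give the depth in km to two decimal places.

Set φ₀ₐ e^(−cₐz) = φ₀ᵦ e^(−cᵦz) ⇒ ln(φ₀ₐ/φ₀ᵦ) = (cₐ − cᵦ)·z
z = ln(0.72/0.54) / (0.467 − 0.38) = 0.2877 / 0.087 = 3.307 km

3.31 km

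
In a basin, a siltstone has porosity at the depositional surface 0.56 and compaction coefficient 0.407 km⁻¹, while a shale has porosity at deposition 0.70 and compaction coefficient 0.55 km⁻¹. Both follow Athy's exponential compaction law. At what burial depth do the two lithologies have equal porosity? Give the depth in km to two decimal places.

1.56 km

Set φ₀ₐ e^(−βₐz) = φ₀ᵦ e^(−βᵦz) ⇒ ln(φ₀ₐ/φ₀ᵦ) = (βₐ − βᵦ)·z
z = ln(0.56/0.7) / (0.407 − 0.55) = -0.2231 / -0.143 = 1.560 km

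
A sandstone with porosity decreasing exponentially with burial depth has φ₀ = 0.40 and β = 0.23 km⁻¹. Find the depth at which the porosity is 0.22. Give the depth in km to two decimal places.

Invert Athy's law: z = ln(φ₀/φ) / β
z = ln(0.4/0.22) / 0.23 = ln(1.818) / 0.23 = 0.5978 / 0.23 = 2.599 km

2.60 km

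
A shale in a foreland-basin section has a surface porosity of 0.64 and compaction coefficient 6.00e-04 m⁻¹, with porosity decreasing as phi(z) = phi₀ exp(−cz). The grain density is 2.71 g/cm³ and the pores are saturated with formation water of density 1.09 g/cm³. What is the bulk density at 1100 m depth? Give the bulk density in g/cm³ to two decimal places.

Working in km (1 km = 1000 m; c in km⁻¹ = c in m⁻¹ × 1000):
Porosity at depth: phi = 0.64·exp(−0.6×1.1) = 0.64×0.5169 = 0.3308
Bulk density: ρ_b = (1−phi)ρ_g + phi·ρ_f = 0.6692×2.71 + 0.3308×1.09
       = 1.814 + 0.361 = 2.174 g/cm³

2.17 g/cm³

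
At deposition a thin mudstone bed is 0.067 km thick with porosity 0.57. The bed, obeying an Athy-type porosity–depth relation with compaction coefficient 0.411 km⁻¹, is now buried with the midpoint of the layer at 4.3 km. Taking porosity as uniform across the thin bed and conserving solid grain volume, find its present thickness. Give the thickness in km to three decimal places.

0.032 km

Porosity at 4.3 km: n = 0.57·exp(−0.411×4.3) = 0.0974
Solid-volume conservation: h(1−n) = h₀(1−n₀) ⇒ h = h₀·(1−n₀)/(1−n)
h = 0.067 × (1 − 0.57)/(1 − 0.0974) = 0.067 × 0.4764 = 0.0319 km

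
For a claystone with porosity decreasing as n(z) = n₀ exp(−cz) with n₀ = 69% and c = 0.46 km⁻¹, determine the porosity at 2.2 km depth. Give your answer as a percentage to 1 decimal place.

n = n₀·exp(−c·z) = 0.69 × exp(−0.46 × 2.2) = 0.69 × exp(−1.012)
  = 0.69 × 0.3635 = 0.2508

25.1%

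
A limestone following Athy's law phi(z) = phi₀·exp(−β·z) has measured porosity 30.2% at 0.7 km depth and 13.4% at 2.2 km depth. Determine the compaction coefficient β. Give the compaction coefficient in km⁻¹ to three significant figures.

Athy: phi(z) = phi₀ e^(−βz) ⇒ phi₁/phi₂ = e^{β(z₂−z₁)} ⇒ β = ln(phi₁/phi₂)/(z₂−z₁)
β = ln(0.302/0.134) / (2.2 − 0.7) = ln(2.254) / 1.5 = 0.8126 / 1.5 = 0.5417 km⁻¹

0.542 km⁻¹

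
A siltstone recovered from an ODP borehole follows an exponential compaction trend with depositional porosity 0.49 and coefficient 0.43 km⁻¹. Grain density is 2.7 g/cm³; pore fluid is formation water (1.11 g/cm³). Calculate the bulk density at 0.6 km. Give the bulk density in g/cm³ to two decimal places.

2.10 g/cm³

Porosity at depth: φ = 0.49·exp(−0.43×0.6) = 0.49×0.7726 = 0.3786
Bulk density: ρ_b = (1−φ)ρ_g + φ·ρ_f = 0.6214×2.7 + 0.3786×1.11
       = 1.678 + 0.420 = 2.098 g/cm³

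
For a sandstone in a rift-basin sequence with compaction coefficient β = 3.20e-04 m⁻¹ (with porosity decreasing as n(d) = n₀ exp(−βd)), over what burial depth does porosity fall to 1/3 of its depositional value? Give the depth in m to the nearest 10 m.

Working in km (1 km = 1000 m; β in km⁻¹ = β in m⁻¹ × 1000):
n/n₀ = 1/3 ⇒ exp(−β·d) = 1/3 ⇒ d = ln(3) / β
d = 1.0986 / 0.32 = 3.433 km

3430 m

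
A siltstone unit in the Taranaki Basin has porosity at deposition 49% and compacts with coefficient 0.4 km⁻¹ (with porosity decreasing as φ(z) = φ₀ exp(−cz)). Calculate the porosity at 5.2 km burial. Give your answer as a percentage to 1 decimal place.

6.1%

φ = φ₀·exp(−c·z) = 0.49 × exp(−0.4 × 5.2) = 0.49 × exp(−2.08)
  = 0.49 × 0.1249 = 0.0612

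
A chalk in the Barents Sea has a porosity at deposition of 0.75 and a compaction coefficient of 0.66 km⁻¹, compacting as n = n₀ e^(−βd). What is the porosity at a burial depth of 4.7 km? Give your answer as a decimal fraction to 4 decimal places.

n = n₀·exp(−β·d) = 0.75 × exp(−0.66 × 4.7) = 0.75 × exp(−3.102)
  = 0.75 × 0.0450 = 0.0337

0.0337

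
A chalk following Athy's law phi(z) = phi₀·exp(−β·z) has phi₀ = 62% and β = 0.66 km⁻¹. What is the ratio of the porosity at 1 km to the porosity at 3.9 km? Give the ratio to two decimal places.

phi(z₁)/phi(z₂) = e^(−β·z₁)/e^(−β·z₂) = e^{β(z₂−z₁)}
= exp(0.66 × 2.9) = exp(1.914) = 6.7802

6.78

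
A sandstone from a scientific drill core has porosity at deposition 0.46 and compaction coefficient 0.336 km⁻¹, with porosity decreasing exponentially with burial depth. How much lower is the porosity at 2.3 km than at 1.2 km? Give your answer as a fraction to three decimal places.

n(1.2) = 0.46·e^(−0.336×1.2) = 0.3074
n(2.3) = 0.46·e^(−0.336×2.3) = 0.2124
Δn = 0.3074 − 0.2124 = 0.0950

0.095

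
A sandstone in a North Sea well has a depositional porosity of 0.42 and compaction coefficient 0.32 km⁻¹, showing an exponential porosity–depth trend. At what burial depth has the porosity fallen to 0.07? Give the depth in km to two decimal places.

Invert Athy's law: Z = ln(φ₀/φ) / k
Z = ln(0.42/0.07) / 0.32 = ln(6) / 0.32 = 1.7918 / 0.32 = 5.599 km

5.60 km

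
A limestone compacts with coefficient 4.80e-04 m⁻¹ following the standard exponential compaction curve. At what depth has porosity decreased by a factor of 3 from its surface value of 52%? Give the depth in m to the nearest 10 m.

Working in km (1 km = 1000 m; c in km⁻¹ = c in m⁻¹ × 1000):
phi/phi₀ = 1/3 ⇒ exp(−c·d) = 1/3 ⇒ d = ln(3) / c
d = 1.0986 / 0.48 = 2.289 km

2290 m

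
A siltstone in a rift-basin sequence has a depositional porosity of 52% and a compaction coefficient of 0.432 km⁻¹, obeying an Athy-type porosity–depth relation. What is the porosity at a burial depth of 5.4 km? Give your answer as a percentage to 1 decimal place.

5.0%

φ = φ₀·exp(−c·Z) = 0.52 × exp(−0.432 × 5.4) = 0.52 × exp(−2.333)
  = 0.52 × 0.0970 = 0.0505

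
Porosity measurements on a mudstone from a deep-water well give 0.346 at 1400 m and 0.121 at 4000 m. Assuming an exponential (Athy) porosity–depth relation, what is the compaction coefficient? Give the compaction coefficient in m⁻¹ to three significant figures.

0.000404 m⁻¹

Working in km (1 km = 1000 m; β in km⁻¹ = β in m⁻¹ × 1000):
Athy: phi(Z) = phi₀ e^(−βZ) ⇒ phi₁/phi₂ = e^{β(Z₂−Z₁)} ⇒ β = ln(phi₁/phi₂)/(Z₂−Z₁)
β = ln(0.346/0.121) / (4 − 1.4) = ln(2.86) / 2.6 = 1.0506 / 2.6 = 0.4041 km⁻¹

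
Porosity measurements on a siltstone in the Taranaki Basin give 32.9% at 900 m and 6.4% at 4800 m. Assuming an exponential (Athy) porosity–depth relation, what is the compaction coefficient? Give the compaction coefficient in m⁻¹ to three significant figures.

0.000420 m⁻¹

Working in km (1 km = 1000 m; c in km⁻¹ = c in m⁻¹ × 1000):
Athy: n(d) = n₀ e^(−cd) ⇒ n₁/n₂ = e^{c(d₂−d₁)} ⇒ c = ln(n₁/n₂)/(d₂−d₁)
c = ln(0.329/0.064) / (4.8 − 0.9) = ln(5.141) / 3.9 = 1.6372 / 3.9 = 0.4198 km⁻¹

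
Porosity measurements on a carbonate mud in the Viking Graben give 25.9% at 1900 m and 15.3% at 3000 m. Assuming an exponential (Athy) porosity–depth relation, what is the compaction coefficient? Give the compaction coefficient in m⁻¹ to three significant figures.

Working in km (1 km = 1000 m; k in km⁻¹ = k in m⁻¹ × 1000):
Athy: φ(z) = φ₀ e^(−kz) ⇒ φ₁/φ₂ = e^{k(z₂−z₁)} ⇒ k = ln(φ₁/φ₂)/(z₂−z₁)
k = ln(0.259/0.153) / (3 − 1.9) = ln(1.693) / 1.1 = 0.5264 / 1.1 = 0.4785 km⁻¹

0.000479 m⁻¹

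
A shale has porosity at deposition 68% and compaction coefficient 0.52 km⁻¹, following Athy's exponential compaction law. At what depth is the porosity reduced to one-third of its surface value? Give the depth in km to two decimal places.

phi/phi₀ = 1/3 ⇒ exp(−k·Z) = 1/3 ⇒ Z = ln(3) / k
Z = 1.0986 / 0.52 = 2.113 km

2.11 km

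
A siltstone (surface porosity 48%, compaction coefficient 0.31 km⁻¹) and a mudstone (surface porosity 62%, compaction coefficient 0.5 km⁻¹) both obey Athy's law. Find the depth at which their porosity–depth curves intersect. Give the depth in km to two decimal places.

1.35 km

Set n₀ₐ e^(−kₐz) = n₀ᵦ e^(−kᵦz) ⇒ ln(n₀ₐ/n₀ᵦ) = (kₐ − kᵦ)·z
z = ln(0.48/0.62) / (0.31 − 0.5) = -0.2559 / -0.19 = 1.347 km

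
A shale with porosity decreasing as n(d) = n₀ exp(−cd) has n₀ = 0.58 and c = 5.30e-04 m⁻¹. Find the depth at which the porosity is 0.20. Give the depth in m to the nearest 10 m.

2010 m

Working in km (1 km = 1000 m; c in km⁻¹ = c in m⁻¹ × 1000):
Invert Athy's law: d = ln(n₀/n) / c
d = ln(0.58/0.2) / 0.53 = ln(2.9) / 0.53 = 1.0647 / 0.53 = 2.009 km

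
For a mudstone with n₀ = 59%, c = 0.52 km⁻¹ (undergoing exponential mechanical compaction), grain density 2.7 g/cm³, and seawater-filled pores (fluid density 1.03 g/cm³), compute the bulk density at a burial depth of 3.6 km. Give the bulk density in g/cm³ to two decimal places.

2.55 g/cm³

Porosity at depth: n = 0.59·exp(−0.52×3.6) = 0.59×0.1538 = 0.0908
Bulk density: ρ_b = (1−n)ρ_g + n·ρ_f = 0.9092×2.7 + 0.0908×1.03
       = 2.455 + 0.093 = 2.548 g/cm³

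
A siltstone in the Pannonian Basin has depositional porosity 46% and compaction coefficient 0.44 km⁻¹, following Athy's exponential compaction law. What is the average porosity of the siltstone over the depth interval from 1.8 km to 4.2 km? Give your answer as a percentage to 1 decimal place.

12.9%

⟨n⟩ = (1/(Z₂−Z₁)) ∫ n₀ e^(−cZ) dZ = n₀·(e^(−c·Z₁) − e^(−c·Z₂)) / (c·(Z₂−Z₁))
e^(−0.44×1.8) = 0.4529; e^(−0.44×4.2) = 0.1576
⟨n⟩ = 0.46 × (0.4529 − 0.1576) / (0.44 × 2.4) = 0.46 × 0.2797 = 0.1287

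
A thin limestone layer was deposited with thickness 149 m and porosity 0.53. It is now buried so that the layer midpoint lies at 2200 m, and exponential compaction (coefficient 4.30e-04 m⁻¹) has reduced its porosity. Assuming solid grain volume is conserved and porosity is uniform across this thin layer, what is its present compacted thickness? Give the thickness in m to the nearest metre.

88 m

Working in km (1 km = 1000 m; β in km⁻¹ = β in m⁻¹ × 1000):
Porosity at 2.2 km: phi = 0.53·exp(−0.43×2.2) = 0.2058
Solid-volume conservation: h(1−phi) = h₀(1−phi₀) ⇒ h = h₀·(1−phi₀)/(1−phi)
h = 0.149 × (1 − 0.53)/(1 − 0.2058) = 0.149 × 0.5918 = 0.0882 km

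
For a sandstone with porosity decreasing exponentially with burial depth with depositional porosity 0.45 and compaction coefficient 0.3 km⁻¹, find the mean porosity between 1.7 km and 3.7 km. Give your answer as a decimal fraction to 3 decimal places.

⟨n⟩ = (1/(z₂−z₁)) ∫ n₀ e^(−βz) dz = n₀·(e^(−β·z₁) − e^(−β·z₂)) / (β·(z₂−z₁))
e^(−0.3×1.7) = 0.6005; e^(−0.3×3.7) = 0.3296
⟨n⟩ = 0.45 × (0.6005 − 0.3296) / (0.3 × 2) = 0.45 × 0.4516 = 0.2032

0.203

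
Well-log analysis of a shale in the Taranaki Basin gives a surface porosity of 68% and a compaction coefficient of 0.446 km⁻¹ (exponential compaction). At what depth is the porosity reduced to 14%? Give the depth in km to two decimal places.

Invert Athy's law: d = ln(n₀/n) / k
d = ln(0.68/0.14) / 0.446 = ln(4.857) / 0.446 = 1.5805 / 0.446 = 3.544 km

3.54 km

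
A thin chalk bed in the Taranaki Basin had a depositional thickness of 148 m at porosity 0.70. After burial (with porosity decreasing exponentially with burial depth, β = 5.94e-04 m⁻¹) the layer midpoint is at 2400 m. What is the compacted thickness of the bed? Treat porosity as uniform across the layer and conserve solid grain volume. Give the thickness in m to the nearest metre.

53 m

Working in km (1 km = 1000 m; β in km⁻¹ = β in m⁻¹ × 1000):
Porosity at 2.4 km: φ = 0.7·exp(−0.594×2.4) = 0.1683
Solid-volume conservation: h(1−φ) = h₀(1−φ₀) ⇒ h = h₀·(1−φ₀)/(1−φ)
h = 0.148 × (1 − 0.7)/(1 − 0.1683) = 0.148 × 0.3607 = 0.0534 km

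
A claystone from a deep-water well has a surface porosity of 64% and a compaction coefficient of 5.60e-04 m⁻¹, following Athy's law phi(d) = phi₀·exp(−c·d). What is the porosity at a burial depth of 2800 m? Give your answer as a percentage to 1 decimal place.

Working in km (1 km = 1000 m; c in km⁻¹ = c in m⁻¹ × 1000):
phi = phi₀·exp(−c·d) = 0.64 × exp(−0.56 × 2.8) = 0.64 × exp(−1.568)
  = 0.64 × 0.2085 = 0.1334

13.3%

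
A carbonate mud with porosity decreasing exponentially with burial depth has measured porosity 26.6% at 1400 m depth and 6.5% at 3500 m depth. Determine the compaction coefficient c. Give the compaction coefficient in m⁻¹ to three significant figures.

Working in km (1 km = 1000 m; c in km⁻¹ = c in m⁻¹ × 1000):
Athy: φ(Z) = φ₀ e^(−cZ) ⇒ φ₁/φ₂ = e^{c(Z₂−Z₁)} ⇒ c = ln(φ₁/φ₂)/(Z₂−Z₁)
c = ln(0.266/0.065) / (3.5 − 1.4) = ln(4.092) / 2.1 = 1.4091 / 2.1 = 0.671 km⁻¹

0.000671 m⁻¹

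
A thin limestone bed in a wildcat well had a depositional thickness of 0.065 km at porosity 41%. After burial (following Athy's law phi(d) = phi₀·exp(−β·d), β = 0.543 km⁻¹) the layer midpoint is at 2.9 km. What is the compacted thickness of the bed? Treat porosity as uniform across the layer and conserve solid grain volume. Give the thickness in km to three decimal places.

0.042 km

Porosity at 2.9 km: phi = 0.41·exp(−0.543×2.9) = 0.0849
Solid-volume conservation: h(1−phi) = h₀(1−phi₀) ⇒ h = h₀·(1−phi₀)/(1−phi)
h = 0.065 × (1 − 0.41)/(1 − 0.0849) = 0.065 × 0.6447 = 0.0419 km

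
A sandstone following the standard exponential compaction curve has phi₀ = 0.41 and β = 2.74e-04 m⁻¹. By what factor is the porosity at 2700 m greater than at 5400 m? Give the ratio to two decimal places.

Working in km (1 km = 1000 m; β in km⁻¹ = β in m⁻¹ × 1000):
phi(d₁)/phi(d₂) = e^(−β·d₁)/e^(−β·d₂) = e^{β(d₂−d₁)}
= exp(0.274 × 2.7) = exp(0.7398) = 2.0955

2.10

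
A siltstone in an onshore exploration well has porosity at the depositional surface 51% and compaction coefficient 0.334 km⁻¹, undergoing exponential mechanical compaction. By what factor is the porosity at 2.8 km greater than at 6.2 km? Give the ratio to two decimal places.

3.11

phi(Z₁)/phi(Z₂) = e^(−β·Z₁)/e^(−β·Z₂) = e^{β(Z₂−Z₁)}
= exp(0.334 × 3.4) = exp(1.136) = 3.1130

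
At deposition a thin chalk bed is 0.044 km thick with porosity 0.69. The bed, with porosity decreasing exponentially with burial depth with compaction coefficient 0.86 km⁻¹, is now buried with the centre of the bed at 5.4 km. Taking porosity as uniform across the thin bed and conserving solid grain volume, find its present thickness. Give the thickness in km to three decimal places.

Porosity at 5.4 km: n = 0.69·exp(−0.86×5.4) = 0.0066
Solid-volume conservation: h(1−n) = h₀(1−n₀) ⇒ h = h₀·(1−n₀)/(1−n)
h = 0.044 × (1 − 0.69)/(1 − 0.0066) = 0.044 × 0.3121 = 0.0137 km

0.014 km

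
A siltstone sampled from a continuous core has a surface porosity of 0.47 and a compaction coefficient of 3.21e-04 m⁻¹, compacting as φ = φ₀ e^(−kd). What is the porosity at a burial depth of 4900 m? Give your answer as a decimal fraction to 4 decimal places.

Working in km (1 km = 1000 m; k in km⁻¹ = k in m⁻¹ × 1000):
φ = φ₀·exp(−k·d) = 0.47 × exp(−0.321 × 4.9) = 0.47 × exp(−1.573)
  = 0.47 × 0.2074 = 0.0975

0.0975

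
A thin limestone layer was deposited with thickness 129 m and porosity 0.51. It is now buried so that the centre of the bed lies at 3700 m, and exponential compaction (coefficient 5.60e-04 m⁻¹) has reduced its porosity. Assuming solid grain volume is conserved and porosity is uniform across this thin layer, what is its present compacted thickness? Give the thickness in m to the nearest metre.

68 m

Working in km (1 km = 1000 m; c in km⁻¹ = c in m⁻¹ × 1000):
Porosity at 3.7 km: phi = 0.51·exp(−0.56×3.7) = 0.0642
Solid-volume conservation: h(1−phi) = h₀(1−phi₀) ⇒ h = h₀·(1−phi₀)/(1−phi)
h = 0.129 × (1 − 0.51)/(1 − 0.0642) = 0.129 × 0.5236 = 0.0675 km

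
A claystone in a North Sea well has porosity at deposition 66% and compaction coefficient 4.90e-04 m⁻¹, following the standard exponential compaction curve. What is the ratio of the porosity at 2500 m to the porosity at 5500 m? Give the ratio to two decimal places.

Working in km (1 km = 1000 m; c in km⁻¹ = c in m⁻¹ × 1000):
φ(d₁)/φ(d₂) = e^(−c·d₁)/e^(−c·d₂) = e^{c(d₂−d₁)}
= exp(0.49 × 3) = exp(1.47) = 4.3492

4.35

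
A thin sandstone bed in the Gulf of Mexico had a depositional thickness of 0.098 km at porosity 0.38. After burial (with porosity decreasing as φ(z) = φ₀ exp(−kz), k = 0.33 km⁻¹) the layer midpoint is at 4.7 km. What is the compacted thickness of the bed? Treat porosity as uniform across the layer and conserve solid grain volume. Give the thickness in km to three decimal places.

0.066 km

Porosity at 4.7 km: φ = 0.38·exp(−0.33×4.7) = 0.0806
Solid-volume conservation: h(1−φ) = h₀(1−φ₀) ⇒ h = h₀·(1−φ₀)/(1−φ)
h = 0.098 × (1 − 0.38)/(1 − 0.0806) = 0.098 × 0.6743 = 0.0661 km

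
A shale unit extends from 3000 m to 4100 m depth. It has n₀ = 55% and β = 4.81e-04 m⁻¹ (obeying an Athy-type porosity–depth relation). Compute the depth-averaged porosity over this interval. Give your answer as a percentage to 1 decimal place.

10.1%

Working in km (1 km = 1000 m; β in km⁻¹ = β in m⁻¹ × 1000):
⟨n⟩ = (1/(d₂−d₁)) ∫ n₀ e^(−βd) dd = n₀·(e^(−β·d₁) − e^(−β·d₂)) / (β·(d₂−d₁))
e^(−0.481×3) = 0.2362; e^(−0.481×4.1) = 0.1392
⟨n⟩ = 0.55 × (0.2362 − 0.1392) / (0.481 × 1.1) = 0.55 × 0.1834 = 0.1009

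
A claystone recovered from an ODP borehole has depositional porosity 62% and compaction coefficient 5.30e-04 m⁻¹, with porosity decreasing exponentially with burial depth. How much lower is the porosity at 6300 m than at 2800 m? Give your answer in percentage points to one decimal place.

Working in km (1 km = 1000 m; β in km⁻¹ = β in m⁻¹ × 1000):
φ(2.8) = 0.62·e^(−0.53×2.8) = 0.1406
φ(6.3) = 0.62·e^(−0.53×6.3) = 0.0220
Δφ = 0.1406 − 0.0220 = 0.1186

11.9 percentage points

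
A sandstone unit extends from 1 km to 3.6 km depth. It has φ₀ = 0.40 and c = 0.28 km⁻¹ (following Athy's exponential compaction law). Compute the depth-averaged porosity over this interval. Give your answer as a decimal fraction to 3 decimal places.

0.215

⟨φ⟩ = (1/(d₂−d₁)) ∫ φ₀ e^(−cd) dd = φ₀·(e^(−c·d₁) − e^(−c·d₂)) / (c·(d₂−d₁))
e^(−0.28×1) = 0.7558; e^(−0.28×3.6) = 0.3649
⟨φ⟩ = 0.4 × (0.7558 − 0.3649) / (0.28 × 2.6) = 0.4 × 0.5369 = 0.2147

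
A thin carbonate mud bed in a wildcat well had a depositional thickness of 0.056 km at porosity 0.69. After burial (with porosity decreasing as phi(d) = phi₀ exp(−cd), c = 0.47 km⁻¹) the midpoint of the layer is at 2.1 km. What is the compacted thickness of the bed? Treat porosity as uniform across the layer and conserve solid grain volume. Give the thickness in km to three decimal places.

0.023 km

Porosity at 2.1 km: phi = 0.69·exp(−0.47×2.1) = 0.2572
Solid-volume conservation: h(1−phi) = h₀(1−phi₀) ⇒ h = h₀·(1−phi₀)/(1−phi)
h = 0.056 × (1 − 0.69)/(1 − 0.2572) = 0.056 × 0.4173 = 0.0234 km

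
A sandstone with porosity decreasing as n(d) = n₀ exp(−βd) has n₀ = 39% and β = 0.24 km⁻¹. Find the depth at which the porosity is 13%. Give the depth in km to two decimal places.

4.58 km

Invert Athy's law: d = ln(n₀/n) / β
d = ln(0.39/0.13) / 0.24 = ln(3) / 0.24 = 1.0986 / 0.24 = 4.578 km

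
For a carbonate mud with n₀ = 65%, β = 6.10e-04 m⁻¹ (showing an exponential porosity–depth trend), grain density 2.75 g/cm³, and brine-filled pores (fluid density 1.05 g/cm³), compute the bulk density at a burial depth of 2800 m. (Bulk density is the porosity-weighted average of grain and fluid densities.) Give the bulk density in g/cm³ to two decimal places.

2.55 g/cm³

Working in km (1 km = 1000 m; β in km⁻¹ = β in m⁻¹ × 1000):
Porosity at depth: n = 0.65·exp(−0.61×2.8) = 0.65×0.1812 = 0.1178
Bulk density: ρ_b = (1−n)ρ_g + n·ρ_f = 0.8822×2.75 + 0.1178×1.05
       = 2.426 + 0.124 = 2.550 g/cm³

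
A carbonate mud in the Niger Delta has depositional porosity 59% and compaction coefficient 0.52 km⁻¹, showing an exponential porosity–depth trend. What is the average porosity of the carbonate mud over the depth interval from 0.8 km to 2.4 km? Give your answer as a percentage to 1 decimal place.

26.4%

⟨phi⟩ = (1/(z₂−z₁)) ∫ phi₀ e^(−βz) dz = phi₀·(e^(−β·z₁) − e^(−β·z₂)) / (β·(z₂−z₁))
e^(−0.52×0.8) = 0.6597; e^(−0.52×2.4) = 0.2871
⟨phi⟩ = 0.59 × (0.6597 − 0.2871) / (0.52 × 1.6) = 0.59 × 0.4478 = 0.2642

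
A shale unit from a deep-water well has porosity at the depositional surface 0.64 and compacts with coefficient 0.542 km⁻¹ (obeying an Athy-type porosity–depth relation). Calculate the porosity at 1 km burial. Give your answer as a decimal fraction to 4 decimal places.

0.3722

φ = φ₀·exp(−k·z) = 0.64 × exp(−0.542 × 1) = 0.64 × exp(−0.542)
  = 0.64 × 0.5816 = 0.3722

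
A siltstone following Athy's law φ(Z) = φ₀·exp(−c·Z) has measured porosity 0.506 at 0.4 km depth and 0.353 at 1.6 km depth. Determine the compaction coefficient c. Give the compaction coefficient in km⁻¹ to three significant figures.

Athy: φ(Z) = φ₀ e^(−cZ) ⇒ φ₁/φ₂ = e^{c(Z₂−Z₁)} ⇒ c = ln(φ₁/φ₂)/(Z₂−Z₁)
c = ln(0.506/0.353) / (1.6 − 0.4) = ln(1.433) / 1.2 = 0.3601 / 1.2 = 0.3001 km⁻¹

0.300 km⁻¹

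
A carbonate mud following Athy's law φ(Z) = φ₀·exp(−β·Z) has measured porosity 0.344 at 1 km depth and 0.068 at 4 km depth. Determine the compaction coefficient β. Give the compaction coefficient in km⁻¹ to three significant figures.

0.540 km⁻¹

Athy: φ(Z) = φ₀ e^(−βZ) ⇒ φ₁/φ₂ = e^{β(Z₂−Z₁)} ⇒ β = ln(φ₁/φ₂)/(Z₂−Z₁)
β = ln(0.344/0.068) / (4 − 1) = ln(5.059) / 3 = 1.6211 / 3 = 0.5404 km⁻¹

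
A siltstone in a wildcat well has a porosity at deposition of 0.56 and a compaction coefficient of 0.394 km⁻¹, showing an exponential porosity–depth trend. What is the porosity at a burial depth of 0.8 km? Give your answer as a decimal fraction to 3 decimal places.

n = n₀·exp(−β·Z) = 0.56 × exp(−0.394 × 0.8) = 0.56 × exp(−0.3152)
  = 0.56 × 0.7296 = 0.4086

0.409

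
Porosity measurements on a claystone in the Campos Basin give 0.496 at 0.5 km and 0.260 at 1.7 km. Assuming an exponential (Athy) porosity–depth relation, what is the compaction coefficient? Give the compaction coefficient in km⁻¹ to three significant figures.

Athy: φ(Z) = φ₀ e^(−βZ) ⇒ φ₁/φ₂ = e^{β(Z₂−Z₁)} ⇒ β = ln(φ₁/φ₂)/(Z₂−Z₁)
β = ln(0.496/0.26) / (1.7 − 0.5) = ln(1.908) / 1.2 = 0.6459 / 1.2 = 0.5382 km⁻¹

0.538 km⁻¹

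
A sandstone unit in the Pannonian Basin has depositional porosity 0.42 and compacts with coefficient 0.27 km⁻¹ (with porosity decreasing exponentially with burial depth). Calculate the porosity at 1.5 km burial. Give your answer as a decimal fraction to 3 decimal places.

0.280

n = n₀·exp(−k·Z) = 0.42 × exp(−0.27 × 1.5) = 0.42 × exp(−0.405)
  = 0.42 × 0.6670 = 0.2801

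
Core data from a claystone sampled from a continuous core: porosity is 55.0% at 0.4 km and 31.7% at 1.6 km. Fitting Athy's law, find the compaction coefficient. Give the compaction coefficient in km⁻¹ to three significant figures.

0.459 km⁻¹

Athy: phi(z) = phi₀ e^(−cz) ⇒ phi₁/phi₂ = e^{c(z₂−z₁)} ⇒ c = ln(phi₁/phi₂)/(z₂−z₁)
c = ln(0.55/0.317) / (1.6 − 0.4) = ln(1.735) / 1.2 = 0.5510 / 1.2 = 0.4592 km⁻¹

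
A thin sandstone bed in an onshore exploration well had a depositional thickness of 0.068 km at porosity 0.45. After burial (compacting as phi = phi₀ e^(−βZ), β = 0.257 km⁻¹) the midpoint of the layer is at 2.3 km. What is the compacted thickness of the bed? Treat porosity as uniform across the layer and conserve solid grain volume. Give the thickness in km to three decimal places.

0.050 km

Porosity at 2.3 km: phi = 0.45·exp(−0.257×2.3) = 0.2492
Solid-volume conservation: h(1−phi) = h₀(1−phi₀) ⇒ h = h₀·(1−phi₀)/(1−phi)
h = 0.068 × (1 − 0.45)/(1 − 0.2492) = 0.068 × 0.7325 = 0.0498 km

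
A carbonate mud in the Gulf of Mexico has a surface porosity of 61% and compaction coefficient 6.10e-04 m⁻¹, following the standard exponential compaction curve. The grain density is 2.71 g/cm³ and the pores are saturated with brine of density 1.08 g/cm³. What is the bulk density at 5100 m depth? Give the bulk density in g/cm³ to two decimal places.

2.67 g/cm³

Working in km (1 km = 1000 m; c in km⁻¹ = c in m⁻¹ × 1000):
Porosity at depth: φ = 0.61·exp(−0.61×5.1) = 0.61×0.0446 = 0.0272
Bulk density: ρ_b = (1−φ)ρ_g + φ·ρ_f = 0.9728×2.71 + 0.0272×1.08
       = 2.636 + 0.029 = 2.666 g/cm³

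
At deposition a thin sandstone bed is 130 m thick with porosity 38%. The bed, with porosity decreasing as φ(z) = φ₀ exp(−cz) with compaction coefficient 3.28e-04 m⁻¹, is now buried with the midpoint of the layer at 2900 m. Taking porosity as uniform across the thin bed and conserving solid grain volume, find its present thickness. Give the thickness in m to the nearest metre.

94 m

Working in km (1 km = 1000 m; c in km⁻¹ = c in m⁻¹ × 1000):
Porosity at 2.9 km: φ = 0.38·exp(−0.328×2.9) = 0.1468
Solid-volume conservation: h(1−φ) = h₀(1−φ₀) ⇒ h = h₀·(1−φ₀)/(1−φ)
h = 0.13 × (1 − 0.38)/(1 − 0.1468) = 0.13 × 0.7267 = 0.0945 km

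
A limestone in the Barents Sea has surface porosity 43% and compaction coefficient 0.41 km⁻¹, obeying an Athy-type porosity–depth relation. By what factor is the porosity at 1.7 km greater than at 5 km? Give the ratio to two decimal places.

n(Z₁)/n(Z₂) = e^(−β·Z₁)/e^(−β·Z₂) = e^{β(Z₂−Z₁)}
= exp(0.41 × 3.3) = exp(1.353) = 3.8690

3.87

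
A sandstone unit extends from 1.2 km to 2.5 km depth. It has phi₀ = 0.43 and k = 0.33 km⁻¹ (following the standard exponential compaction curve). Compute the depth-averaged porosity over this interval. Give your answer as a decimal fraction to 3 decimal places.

0.235

⟨phi⟩ = (1/(z₂−z₁)) ∫ phi₀ e^(−kz) dz = phi₀·(e^(−k·z₁) − e^(−k·z₂)) / (k·(z₂−z₁))
e^(−0.33×1.2) = 0.6730; e^(−0.33×2.5) = 0.4382
⟨phi⟩ = 0.43 × (0.6730 − 0.4382) / (0.33 × 1.3) = 0.43 × 0.5473 = 0.2353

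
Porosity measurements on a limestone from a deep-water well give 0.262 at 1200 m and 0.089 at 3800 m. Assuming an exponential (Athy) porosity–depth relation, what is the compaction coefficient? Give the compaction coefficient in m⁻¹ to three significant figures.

0.000415 m⁻¹

Working in km (1 km = 1000 m; k in km⁻¹ = k in m⁻¹ × 1000):
Athy: phi(d) = phi₀ e^(−kd) ⇒ phi₁/phi₂ = e^{k(d₂−d₁)} ⇒ k = ln(phi₁/phi₂)/(d₂−d₁)
k = ln(0.262/0.089) / (3.8 − 1.2) = ln(2.944) / 2.6 = 1.0797 / 2.6 = 0.4153 km⁻¹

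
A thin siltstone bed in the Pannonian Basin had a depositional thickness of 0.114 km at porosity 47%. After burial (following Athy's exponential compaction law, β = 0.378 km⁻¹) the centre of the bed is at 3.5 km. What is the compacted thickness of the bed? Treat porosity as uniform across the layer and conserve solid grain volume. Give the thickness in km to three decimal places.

0.069 km

Porosity at 3.5 km: n = 0.47·exp(−0.378×3.5) = 0.1252
Solid-volume conservation: h(1−n) = h₀(1−n₀) ⇒ h = h₀·(1−n₀)/(1−n)
h = 0.114 × (1 − 0.47)/(1 − 0.1252) = 0.114 × 0.6058 = 0.0691 km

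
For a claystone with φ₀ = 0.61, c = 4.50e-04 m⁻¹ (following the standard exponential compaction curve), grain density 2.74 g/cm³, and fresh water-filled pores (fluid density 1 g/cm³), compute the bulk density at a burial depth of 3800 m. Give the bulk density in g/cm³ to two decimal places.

Working in km (1 km = 1000 m; c in km⁻¹ = c in m⁻¹ × 1000):
Porosity at depth: φ = 0.61·exp(−0.45×3.8) = 0.61×0.1809 = 0.1103
Bulk density: ρ_b = (1−φ)ρ_g + φ·ρ_f = 0.8897×2.74 + 0.1103×1
       = 2.438 + 0.110 = 2.548 g/cm³

2.55 g/cm³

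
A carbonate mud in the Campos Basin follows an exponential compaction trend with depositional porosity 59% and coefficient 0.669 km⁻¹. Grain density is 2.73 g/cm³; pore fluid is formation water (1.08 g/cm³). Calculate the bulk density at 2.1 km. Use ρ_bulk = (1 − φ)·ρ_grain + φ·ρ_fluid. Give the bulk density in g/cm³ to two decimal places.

Porosity at depth: φ = 0.59·exp(−0.669×2.1) = 0.59×0.2454 = 0.1448
Bulk density: ρ_b = (1−φ)ρ_g + φ·ρ_f = 0.8552×2.73 + 0.1448×1.08
       = 2.335 + 0.156 = 2.491 g/cm³

2.49 g/cm³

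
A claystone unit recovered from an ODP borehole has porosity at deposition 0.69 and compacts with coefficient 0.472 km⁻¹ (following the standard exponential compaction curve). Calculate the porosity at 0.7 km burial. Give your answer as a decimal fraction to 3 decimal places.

phi = phi₀·exp(−c·Z) = 0.69 × exp(−0.472 × 0.7) = 0.69 × exp(−0.3304)
  = 0.69 × 0.7186 = 0.4959

0.496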